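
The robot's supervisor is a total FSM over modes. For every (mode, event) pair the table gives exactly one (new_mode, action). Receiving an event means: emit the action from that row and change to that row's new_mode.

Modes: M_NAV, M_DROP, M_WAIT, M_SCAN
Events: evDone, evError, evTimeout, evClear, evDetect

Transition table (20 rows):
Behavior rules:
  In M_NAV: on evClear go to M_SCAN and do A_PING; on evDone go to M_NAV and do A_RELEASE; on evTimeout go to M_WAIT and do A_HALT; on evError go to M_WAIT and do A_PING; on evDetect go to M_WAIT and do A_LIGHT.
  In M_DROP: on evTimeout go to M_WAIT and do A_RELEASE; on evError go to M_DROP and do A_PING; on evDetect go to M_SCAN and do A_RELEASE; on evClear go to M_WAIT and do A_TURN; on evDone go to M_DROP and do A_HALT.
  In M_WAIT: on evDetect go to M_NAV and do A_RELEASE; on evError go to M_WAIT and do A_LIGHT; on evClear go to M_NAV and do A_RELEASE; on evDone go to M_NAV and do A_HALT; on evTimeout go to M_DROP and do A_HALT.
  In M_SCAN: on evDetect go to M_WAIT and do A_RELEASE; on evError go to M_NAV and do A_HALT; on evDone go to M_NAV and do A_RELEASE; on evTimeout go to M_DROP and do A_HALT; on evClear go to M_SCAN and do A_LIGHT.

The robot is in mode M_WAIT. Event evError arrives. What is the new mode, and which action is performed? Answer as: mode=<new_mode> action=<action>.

mode=M_WAIT action=A_LIGHT

current mode = M_WAIT; filter table to that mode:
  (M_WAIT, evDetect) → (M_NAV, A_RELEASE)
  (M_WAIT, evError) → (M_WAIT, A_LIGHT)  ← event matches
  (M_WAIT, evClear) → (M_NAV, A_RELEASE)
  (M_WAIT, evDone) → (M_NAV, A_HALT)
  (M_WAIT, evTimeout) → (M_DROP, A_HALT)
event = evError selects (M_WAIT, A_LIGHT)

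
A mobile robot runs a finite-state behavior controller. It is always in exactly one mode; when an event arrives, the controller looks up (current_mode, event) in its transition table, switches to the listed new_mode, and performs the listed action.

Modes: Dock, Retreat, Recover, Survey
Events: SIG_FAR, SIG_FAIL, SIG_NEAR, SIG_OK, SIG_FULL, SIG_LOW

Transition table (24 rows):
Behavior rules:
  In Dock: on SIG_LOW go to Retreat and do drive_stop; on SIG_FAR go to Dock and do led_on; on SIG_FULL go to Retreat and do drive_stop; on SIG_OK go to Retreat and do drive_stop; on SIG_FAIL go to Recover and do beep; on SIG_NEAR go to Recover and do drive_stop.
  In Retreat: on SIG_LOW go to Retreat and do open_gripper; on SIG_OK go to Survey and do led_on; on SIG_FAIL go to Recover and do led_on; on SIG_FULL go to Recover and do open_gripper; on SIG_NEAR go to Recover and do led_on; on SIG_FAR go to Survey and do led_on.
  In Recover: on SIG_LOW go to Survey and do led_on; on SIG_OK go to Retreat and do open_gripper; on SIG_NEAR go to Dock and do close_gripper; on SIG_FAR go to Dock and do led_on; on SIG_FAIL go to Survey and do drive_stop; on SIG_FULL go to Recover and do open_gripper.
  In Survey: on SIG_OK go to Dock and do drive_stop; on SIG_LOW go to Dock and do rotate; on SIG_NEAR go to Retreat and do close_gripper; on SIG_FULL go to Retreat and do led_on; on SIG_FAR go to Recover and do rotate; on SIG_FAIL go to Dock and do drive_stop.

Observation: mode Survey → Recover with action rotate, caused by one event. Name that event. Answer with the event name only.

SIG_FAR

try SIG_FAR: (Survey, SIG_FAR) → (Recover, rotate)  ← matches
try SIG_FAIL: (Survey, SIG_FAIL) → (Dock, drive_stop)
try SIG_NEAR: (Survey, SIG_NEAR) → (Retreat, close_gripper)
try SIG_OK: (Survey, SIG_OK) → (Dock, drive_stop)
try SIG_FULL: (Survey, SIG_FULL) → (Retreat, led_on)
try SIG_LOW: (Survey, SIG_LOW) → (Dock, rotate)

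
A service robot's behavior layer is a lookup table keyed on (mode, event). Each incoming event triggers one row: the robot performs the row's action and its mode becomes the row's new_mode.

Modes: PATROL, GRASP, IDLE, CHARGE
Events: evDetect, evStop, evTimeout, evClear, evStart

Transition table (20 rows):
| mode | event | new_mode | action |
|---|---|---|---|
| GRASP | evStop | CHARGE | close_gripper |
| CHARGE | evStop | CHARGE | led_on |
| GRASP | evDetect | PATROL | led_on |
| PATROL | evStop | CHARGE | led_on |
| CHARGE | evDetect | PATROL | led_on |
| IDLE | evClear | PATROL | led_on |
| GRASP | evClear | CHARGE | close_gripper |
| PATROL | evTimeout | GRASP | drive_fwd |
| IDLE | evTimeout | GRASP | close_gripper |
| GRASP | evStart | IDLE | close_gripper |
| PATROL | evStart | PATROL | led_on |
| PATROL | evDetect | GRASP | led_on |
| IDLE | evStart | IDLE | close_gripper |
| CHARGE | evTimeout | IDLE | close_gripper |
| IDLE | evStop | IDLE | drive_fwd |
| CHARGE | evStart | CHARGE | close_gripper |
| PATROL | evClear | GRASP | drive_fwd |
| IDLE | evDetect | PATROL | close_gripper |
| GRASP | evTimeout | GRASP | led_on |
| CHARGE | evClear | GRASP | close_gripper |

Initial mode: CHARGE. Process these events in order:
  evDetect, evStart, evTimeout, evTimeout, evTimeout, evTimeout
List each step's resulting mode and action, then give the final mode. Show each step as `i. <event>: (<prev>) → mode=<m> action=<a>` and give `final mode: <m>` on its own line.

1. evDetect: (CHARGE) → mode=PATROL action=led_on
2. evStart: (PATROL) → mode=PATROL action=led_on
3. evTimeout: (PATROL) → mode=GRASP action=drive_fwd
4. evTimeout: (GRASP) → mode=GRASP action=led_on
5. evTimeout: (GRASP) → mode=GRASP action=led_on
6. evTimeout: (GRASP) → mode=GRASP action=led_on

final mode: GRASP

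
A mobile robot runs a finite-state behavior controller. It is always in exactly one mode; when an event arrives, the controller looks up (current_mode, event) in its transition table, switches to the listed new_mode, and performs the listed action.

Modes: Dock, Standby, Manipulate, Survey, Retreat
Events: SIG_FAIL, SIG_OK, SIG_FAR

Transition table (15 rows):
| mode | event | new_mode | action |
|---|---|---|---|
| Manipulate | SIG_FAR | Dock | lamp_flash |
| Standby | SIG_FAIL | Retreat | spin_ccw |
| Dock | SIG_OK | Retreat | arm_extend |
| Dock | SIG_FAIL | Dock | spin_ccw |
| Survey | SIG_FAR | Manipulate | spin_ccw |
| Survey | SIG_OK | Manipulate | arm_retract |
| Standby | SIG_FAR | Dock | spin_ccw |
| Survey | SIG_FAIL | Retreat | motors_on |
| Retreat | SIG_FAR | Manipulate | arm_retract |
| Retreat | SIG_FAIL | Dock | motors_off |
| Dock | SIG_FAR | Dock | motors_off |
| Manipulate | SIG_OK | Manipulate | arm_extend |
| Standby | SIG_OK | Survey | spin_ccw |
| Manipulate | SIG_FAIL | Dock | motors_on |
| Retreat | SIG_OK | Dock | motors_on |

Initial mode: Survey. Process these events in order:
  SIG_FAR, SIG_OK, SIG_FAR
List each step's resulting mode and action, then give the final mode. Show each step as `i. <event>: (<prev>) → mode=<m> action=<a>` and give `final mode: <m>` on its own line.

final mode: Dock

1. SIG_FAR: (Survey) → mode=Manipulate action=spin_ccw
2. SIG_OK: (Manipulate) → mode=Manipulate action=arm_extend
3. SIG_FAR: (Manipulate) → mode=Dock action=lamp_flash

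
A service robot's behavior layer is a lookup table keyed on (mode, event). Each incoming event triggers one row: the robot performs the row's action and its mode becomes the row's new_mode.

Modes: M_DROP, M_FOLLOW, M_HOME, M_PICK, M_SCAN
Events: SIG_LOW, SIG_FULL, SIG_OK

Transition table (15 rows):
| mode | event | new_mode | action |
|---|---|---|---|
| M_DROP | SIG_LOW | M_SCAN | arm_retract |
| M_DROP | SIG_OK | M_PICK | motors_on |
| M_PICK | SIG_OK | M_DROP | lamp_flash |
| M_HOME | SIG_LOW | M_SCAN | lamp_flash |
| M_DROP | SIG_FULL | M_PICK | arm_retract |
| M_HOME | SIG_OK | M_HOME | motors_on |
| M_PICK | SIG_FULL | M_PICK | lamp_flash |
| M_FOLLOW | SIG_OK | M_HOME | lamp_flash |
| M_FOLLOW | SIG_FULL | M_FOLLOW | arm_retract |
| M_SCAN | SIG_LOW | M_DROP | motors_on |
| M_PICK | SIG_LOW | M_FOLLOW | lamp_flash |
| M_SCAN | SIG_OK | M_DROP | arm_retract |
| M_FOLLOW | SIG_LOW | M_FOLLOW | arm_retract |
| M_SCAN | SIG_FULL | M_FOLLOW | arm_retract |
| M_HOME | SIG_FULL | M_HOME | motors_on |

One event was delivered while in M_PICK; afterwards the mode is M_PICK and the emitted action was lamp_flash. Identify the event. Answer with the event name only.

SIG_FULL

try SIG_LOW: (M_PICK, SIG_LOW) → (M_FOLLOW, lamp_flash)
try SIG_FULL: (M_PICK, SIG_FULL) → (M_PICK, lamp_flash)  ← matches
try SIG_OK: (M_PICK, SIG_OK) → (M_DROP, lamp_flash)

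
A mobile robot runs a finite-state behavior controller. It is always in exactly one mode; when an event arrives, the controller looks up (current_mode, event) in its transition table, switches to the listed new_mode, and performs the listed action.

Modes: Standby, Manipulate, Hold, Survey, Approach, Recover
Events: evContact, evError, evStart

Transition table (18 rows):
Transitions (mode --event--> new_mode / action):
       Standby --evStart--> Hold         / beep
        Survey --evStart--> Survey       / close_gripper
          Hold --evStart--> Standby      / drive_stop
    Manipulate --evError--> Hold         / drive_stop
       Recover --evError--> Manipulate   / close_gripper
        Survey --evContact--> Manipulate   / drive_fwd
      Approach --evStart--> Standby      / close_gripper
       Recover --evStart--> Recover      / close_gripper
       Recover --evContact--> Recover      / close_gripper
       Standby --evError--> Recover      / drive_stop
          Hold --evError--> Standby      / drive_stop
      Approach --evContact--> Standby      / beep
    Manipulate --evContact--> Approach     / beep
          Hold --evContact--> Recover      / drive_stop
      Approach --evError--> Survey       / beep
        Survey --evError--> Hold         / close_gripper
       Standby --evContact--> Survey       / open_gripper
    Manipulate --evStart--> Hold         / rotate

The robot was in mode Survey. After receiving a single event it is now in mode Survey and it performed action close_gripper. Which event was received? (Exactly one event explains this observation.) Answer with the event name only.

evStart

try evContact: (Survey, evContact) → (Manipulate, drive_fwd)
try evError: (Survey, evError) → (Hold, close_gripper)
try evStart: (Survey, evStart) → (Survey, close_gripper)  ← matches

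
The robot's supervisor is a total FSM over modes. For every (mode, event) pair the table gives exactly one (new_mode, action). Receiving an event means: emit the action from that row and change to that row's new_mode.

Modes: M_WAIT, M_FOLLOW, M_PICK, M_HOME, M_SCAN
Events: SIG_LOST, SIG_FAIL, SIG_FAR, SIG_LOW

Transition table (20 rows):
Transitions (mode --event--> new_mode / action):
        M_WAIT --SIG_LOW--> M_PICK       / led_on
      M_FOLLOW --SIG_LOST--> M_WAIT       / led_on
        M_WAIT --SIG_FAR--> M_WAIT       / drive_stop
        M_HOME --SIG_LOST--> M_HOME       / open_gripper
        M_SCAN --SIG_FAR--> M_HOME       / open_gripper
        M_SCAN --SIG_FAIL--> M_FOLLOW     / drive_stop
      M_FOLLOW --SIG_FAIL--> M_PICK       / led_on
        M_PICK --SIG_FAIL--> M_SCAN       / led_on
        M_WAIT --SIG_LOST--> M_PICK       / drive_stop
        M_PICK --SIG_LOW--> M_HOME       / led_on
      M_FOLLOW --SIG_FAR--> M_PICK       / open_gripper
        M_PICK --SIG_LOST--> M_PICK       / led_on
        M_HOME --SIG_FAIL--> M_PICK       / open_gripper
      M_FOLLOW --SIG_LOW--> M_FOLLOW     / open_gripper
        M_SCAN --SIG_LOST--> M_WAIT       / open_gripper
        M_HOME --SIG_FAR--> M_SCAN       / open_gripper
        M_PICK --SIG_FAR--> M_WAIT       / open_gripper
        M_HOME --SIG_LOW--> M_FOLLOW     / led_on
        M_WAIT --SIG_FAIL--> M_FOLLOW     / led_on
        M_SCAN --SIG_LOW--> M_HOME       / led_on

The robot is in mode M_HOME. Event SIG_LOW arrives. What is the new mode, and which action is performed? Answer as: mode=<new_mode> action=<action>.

mode=M_FOLLOW action=led_on

current mode = M_HOME; filter table to that mode:
  (M_HOME, SIG_LOST) → (M_HOME, open_gripper)
  (M_HOME, SIG_FAIL) → (M_PICK, open_gripper)
  (M_HOME, SIG_FAR) → (M_SCAN, open_gripper)
  (M_HOME, SIG_LOW) → (M_FOLLOW, led_on)  ← event matches
event = SIG_LOW selects (M_FOLLOW, led_on)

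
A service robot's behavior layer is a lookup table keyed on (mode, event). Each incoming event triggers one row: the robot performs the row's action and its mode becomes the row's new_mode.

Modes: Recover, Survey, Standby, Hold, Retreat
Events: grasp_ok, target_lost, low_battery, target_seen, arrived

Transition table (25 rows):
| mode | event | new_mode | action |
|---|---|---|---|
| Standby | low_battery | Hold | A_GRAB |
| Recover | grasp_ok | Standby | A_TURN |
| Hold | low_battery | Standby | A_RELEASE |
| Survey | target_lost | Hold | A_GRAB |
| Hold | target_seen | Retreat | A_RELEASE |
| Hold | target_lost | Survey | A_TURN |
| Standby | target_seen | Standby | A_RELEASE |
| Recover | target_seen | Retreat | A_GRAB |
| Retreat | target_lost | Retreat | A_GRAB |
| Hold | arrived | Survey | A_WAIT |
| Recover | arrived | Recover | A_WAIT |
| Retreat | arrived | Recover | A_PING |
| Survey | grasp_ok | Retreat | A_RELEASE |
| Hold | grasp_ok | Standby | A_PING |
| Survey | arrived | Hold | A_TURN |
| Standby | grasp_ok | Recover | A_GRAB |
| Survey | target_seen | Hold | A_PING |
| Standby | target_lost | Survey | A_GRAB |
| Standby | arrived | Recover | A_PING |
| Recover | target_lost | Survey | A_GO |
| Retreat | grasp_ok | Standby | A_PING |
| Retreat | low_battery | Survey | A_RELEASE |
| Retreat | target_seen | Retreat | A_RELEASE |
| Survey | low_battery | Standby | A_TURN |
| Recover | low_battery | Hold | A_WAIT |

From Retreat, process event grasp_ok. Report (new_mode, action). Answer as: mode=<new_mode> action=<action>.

mode=Standby action=A_PING

current mode = Retreat; filter table to that mode:
  (Retreat, target_lost) → (Retreat, A_GRAB)
  (Retreat, arrived) → (Recover, A_PING)
  (Retreat, grasp_ok) → (Standby, A_PING)  ← event matches
  (Retreat, low_battery) → (Survey, A_RELEASE)
  (Retreat, target_seen) → (Retreat, A_RELEASE)
event = grasp_ok selects (Standby, A_PING)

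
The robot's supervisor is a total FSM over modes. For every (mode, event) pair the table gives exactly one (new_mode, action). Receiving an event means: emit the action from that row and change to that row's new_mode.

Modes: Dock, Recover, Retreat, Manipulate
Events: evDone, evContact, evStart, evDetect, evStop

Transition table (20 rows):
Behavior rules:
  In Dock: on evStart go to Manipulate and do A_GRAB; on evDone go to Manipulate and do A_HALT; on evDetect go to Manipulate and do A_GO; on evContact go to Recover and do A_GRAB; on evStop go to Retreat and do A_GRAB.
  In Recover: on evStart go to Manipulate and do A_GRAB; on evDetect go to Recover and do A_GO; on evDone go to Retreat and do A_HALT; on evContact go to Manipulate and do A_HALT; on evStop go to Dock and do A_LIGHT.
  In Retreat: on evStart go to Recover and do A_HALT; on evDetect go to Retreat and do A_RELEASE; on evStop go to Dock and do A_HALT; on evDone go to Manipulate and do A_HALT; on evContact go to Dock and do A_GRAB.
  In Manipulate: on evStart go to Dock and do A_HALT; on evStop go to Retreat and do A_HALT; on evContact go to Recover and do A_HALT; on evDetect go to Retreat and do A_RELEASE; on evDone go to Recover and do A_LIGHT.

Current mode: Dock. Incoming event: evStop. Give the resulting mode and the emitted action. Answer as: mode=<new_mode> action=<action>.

mode=Retreat action=A_GRAB

current mode = Dock; filter table to that mode:
  (Dock, evStart) → (Manipulate, A_GRAB)
  (Dock, evDone) → (Manipulate, A_HALT)
  (Dock, evDetect) → (Manipulate, A_GO)
  (Dock, evContact) → (Recover, A_GRAB)
  (Dock, evStop) → (Retreat, A_GRAB)  ← event matches
event = evStop selects (Retreat, A_GRAB)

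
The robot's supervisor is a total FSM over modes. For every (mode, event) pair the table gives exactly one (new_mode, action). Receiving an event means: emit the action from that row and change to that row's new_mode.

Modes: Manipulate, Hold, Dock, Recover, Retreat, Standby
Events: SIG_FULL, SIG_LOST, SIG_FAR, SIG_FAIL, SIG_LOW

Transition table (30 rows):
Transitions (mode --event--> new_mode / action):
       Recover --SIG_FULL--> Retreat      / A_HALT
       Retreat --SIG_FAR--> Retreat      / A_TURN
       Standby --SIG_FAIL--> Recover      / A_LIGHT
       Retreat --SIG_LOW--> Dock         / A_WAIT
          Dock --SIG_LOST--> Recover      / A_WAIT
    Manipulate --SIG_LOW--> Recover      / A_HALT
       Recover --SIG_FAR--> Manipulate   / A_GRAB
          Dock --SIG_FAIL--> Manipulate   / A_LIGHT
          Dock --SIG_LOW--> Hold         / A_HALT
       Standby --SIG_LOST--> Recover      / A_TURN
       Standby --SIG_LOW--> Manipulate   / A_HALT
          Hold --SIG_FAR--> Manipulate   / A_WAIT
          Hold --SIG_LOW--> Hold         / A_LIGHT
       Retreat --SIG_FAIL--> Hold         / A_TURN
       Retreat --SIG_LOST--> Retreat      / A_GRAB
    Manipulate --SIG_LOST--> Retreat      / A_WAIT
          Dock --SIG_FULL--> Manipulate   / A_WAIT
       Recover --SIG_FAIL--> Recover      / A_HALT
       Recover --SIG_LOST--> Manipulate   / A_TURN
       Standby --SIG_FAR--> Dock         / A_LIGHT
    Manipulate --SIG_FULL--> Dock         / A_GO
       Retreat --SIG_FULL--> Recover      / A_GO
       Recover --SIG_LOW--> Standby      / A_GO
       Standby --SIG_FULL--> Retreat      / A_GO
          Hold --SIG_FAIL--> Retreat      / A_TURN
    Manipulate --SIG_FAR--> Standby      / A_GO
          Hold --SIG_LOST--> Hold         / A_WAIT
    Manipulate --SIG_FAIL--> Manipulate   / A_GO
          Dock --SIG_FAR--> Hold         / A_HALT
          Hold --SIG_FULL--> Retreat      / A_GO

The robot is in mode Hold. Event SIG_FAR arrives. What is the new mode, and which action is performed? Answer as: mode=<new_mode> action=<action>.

mode=Manipulate action=A_WAIT

current mode = Hold; filter table to that mode:
  (Hold, SIG_FAR) → (Manipulate, A_WAIT)  ← event matches
  (Hold, SIG_LOW) → (Hold, A_LIGHT)
  (Hold, SIG_FAIL) → (Retreat, A_TURN)
  (Hold, SIG_LOST) → (Hold, A_WAIT)
  (Hold, SIG_FULL) → (Retreat, A_GO)
event = SIG_FAR selects (Manipulate, A_WAIT)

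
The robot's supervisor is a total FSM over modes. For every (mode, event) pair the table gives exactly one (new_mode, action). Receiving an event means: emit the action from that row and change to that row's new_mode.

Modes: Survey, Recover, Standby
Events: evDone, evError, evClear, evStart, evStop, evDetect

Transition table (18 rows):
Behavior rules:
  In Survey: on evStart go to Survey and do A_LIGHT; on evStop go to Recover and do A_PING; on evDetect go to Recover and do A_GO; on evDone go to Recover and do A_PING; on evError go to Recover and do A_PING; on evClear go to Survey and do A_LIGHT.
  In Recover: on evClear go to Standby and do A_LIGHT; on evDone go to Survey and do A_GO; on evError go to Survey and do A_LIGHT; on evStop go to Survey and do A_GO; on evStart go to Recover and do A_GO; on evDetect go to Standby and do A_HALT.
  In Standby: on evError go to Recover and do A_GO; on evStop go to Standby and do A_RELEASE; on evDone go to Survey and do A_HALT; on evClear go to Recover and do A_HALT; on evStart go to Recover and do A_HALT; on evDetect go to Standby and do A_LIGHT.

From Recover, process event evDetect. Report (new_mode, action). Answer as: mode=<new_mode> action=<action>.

current mode = Recover; filter table to that mode:
  (Recover, evClear) → (Standby, A_LIGHT)
  (Recover, evDone) → (Survey, A_GO)
  (Recover, evError) → (Survey, A_LIGHT)
  (Recover, evStop) → (Survey, A_GO)
  (Recover, evStart) → (Recover, A_GO)
  (Recover, evDetect) → (Standby, A_HALT)  ← event matches
event = evDetect selects (Standby, A_HALT)

mode=Standby action=A_HALT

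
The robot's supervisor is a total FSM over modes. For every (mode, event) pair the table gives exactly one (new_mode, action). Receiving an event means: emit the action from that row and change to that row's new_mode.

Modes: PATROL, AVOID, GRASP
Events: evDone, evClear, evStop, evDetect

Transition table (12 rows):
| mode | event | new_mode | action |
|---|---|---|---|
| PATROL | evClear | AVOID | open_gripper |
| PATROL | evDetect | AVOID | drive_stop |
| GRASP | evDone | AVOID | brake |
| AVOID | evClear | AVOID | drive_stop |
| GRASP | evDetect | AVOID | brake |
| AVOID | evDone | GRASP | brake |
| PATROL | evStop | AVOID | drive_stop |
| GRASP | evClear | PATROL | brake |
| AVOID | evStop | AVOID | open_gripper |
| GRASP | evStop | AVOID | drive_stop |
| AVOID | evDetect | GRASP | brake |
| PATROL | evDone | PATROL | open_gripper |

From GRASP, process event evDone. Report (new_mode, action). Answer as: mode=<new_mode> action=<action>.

current mode = GRASP; filter table to that mode:
  (GRASP, evDone) → (AVOID, brake)  ← event matches
  (GRASP, evDetect) → (AVOID, brake)
  (GRASP, evClear) → (PATROL, brake)
  (GRASP, evStop) → (AVOID, drive_stop)
event = evDone selects (AVOID, brake)

mode=AVOID action=brake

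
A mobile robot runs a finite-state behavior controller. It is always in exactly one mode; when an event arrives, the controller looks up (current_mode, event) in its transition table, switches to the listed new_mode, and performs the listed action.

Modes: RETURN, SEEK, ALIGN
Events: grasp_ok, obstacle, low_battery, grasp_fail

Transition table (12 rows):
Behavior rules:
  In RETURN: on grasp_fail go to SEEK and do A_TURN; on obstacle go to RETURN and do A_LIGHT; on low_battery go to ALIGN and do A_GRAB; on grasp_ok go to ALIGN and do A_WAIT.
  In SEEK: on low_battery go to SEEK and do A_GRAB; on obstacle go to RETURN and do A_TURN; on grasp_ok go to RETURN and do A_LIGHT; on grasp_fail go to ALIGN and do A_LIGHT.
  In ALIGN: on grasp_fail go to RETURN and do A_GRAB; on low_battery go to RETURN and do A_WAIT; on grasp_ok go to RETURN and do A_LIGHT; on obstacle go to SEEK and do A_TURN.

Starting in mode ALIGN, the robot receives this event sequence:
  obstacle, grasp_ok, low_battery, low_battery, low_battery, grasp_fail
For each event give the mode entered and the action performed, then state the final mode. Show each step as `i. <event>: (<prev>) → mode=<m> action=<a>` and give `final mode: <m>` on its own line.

1. obstacle: (ALIGN) → mode=SEEK action=A_TURN
2. grasp_ok: (SEEK) → mode=RETURN action=A_LIGHT
3. low_battery: (RETURN) → mode=ALIGN action=A_GRAB
4. low_battery: (ALIGN) → mode=RETURN action=A_WAIT
5. low_battery: (RETURN) → mode=ALIGN action=A_GRAB
6. grasp_fail: (ALIGN) → mode=RETURN action=A_GRAB

final mode: RETURN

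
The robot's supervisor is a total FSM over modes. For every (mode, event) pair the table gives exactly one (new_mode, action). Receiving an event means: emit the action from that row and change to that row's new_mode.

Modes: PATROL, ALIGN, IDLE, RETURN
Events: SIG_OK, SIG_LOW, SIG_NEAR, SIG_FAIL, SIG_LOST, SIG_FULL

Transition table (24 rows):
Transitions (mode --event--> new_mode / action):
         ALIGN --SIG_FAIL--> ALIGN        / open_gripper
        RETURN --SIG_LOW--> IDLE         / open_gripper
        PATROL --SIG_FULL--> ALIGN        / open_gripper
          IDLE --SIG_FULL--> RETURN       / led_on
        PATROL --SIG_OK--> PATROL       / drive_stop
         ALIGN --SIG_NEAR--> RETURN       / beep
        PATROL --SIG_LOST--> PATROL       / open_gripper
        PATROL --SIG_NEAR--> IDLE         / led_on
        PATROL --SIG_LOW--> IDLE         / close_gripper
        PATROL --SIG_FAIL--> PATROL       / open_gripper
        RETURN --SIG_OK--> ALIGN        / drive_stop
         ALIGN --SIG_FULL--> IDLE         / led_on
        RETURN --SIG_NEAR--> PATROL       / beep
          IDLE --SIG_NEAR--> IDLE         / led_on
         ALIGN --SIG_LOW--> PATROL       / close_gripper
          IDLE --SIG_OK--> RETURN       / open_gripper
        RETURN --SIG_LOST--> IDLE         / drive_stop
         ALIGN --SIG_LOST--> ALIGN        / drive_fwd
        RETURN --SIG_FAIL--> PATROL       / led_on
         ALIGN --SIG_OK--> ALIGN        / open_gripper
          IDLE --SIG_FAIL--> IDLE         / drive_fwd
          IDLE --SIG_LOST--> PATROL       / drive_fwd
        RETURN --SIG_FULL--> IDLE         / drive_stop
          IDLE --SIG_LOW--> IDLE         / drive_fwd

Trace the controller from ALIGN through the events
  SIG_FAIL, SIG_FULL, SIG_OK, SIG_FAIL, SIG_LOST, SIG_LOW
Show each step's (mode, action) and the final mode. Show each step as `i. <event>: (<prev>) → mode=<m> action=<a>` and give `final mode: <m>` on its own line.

final mode: IDLE

1. SIG_FAIL: (ALIGN) → mode=ALIGN action=open_gripper
2. SIG_FULL: (ALIGN) → mode=IDLE action=led_on
3. SIG_OK: (IDLE) → mode=RETURN action=open_gripper
4. SIG_FAIL: (RETURN) → mode=PATROL action=led_on
5. SIG_LOST: (PATROL) → mode=PATROL action=open_gripper
6. SIG_LOW: (PATROL) → mode=IDLE action=close_gripper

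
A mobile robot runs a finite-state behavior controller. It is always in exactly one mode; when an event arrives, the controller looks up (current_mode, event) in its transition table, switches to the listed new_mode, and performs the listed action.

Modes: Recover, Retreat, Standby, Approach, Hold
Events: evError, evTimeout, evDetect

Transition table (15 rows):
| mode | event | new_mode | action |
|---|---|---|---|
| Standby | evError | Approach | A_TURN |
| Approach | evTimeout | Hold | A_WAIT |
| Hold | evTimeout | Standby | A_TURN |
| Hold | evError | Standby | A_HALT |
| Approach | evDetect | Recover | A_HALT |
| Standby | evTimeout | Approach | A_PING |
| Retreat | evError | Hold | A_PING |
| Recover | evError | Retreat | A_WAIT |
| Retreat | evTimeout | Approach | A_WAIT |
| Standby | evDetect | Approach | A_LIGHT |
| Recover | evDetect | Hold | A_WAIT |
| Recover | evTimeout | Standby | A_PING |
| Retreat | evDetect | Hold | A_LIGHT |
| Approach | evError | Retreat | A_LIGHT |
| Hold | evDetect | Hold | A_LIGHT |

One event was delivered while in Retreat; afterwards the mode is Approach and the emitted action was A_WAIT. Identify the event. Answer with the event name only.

evTimeout

try evError: (Retreat, evError) → (Hold, A_PING)
try evTimeout: (Retreat, evTimeout) → (Approach, A_WAIT)  ← matches
try evDetect: (Retreat, evDetect) → (Hold, A_LIGHT)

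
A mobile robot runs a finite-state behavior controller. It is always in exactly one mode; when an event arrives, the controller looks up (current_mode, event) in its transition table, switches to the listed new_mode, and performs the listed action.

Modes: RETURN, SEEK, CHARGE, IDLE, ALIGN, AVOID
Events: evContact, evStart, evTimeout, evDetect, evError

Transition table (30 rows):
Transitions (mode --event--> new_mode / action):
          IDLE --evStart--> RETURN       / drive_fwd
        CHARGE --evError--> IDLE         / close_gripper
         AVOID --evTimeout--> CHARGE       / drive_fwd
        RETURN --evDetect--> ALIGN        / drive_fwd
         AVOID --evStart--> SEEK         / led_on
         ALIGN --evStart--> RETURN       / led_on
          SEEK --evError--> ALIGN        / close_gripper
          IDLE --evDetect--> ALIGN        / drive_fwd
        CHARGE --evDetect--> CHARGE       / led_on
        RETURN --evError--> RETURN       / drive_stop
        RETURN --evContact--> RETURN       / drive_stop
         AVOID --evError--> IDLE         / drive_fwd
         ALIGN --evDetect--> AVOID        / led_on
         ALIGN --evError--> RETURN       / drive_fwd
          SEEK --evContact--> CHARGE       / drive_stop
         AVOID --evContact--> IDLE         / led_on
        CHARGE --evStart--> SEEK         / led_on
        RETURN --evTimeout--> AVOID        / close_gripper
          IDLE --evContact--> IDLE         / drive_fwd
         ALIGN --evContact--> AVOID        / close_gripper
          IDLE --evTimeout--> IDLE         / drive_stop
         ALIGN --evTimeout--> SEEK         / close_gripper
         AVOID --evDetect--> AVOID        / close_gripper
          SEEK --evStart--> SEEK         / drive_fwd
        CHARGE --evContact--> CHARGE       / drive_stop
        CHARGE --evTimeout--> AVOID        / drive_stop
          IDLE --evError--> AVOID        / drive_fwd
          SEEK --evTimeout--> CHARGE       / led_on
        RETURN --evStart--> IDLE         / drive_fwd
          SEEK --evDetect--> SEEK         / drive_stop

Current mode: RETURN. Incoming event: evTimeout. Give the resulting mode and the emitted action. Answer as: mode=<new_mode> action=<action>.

current mode = RETURN; filter table to that mode:
  (RETURN, evDetect) → (ALIGN, drive_fwd)
  (RETURN, evError) → (RETURN, drive_stop)
  (RETURN, evContact) → (RETURN, drive_stop)
  (RETURN, evTimeout) → (AVOID, close_gripper)  ← event matches
  (RETURN, evStart) → (IDLE, drive_fwd)
event = evTimeout selects (AVOID, close_gripper)

mode=AVOID action=close_gripper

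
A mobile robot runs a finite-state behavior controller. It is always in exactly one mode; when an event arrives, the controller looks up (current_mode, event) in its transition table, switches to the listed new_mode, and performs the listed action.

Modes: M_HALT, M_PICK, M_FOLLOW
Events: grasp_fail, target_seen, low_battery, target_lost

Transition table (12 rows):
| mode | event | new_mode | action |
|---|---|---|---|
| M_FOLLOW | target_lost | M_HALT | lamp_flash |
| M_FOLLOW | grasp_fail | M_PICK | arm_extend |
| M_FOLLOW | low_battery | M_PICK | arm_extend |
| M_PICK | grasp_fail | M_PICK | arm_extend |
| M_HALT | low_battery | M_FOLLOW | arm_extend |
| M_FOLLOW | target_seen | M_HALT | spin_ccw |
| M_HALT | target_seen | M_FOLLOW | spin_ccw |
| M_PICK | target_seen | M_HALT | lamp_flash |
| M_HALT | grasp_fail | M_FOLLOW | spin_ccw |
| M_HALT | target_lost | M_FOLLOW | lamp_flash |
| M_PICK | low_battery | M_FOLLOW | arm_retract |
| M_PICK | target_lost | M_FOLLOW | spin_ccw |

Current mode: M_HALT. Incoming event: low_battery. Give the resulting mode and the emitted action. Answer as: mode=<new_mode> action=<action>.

mode=M_FOLLOW action=arm_extend

current mode = M_HALT; filter table to that mode:
  (M_HALT, low_battery) → (M_FOLLOW, arm_extend)  ← event matches
  (M_HALT, target_seen) → (M_FOLLOW, spin_ccw)
  (M_HALT, grasp_fail) → (M_FOLLOW, spin_ccw)
  (M_HALT, target_lost) → (M_FOLLOW, lamp_flash)
event = low_battery selects (M_FOLLOW, arm_extend)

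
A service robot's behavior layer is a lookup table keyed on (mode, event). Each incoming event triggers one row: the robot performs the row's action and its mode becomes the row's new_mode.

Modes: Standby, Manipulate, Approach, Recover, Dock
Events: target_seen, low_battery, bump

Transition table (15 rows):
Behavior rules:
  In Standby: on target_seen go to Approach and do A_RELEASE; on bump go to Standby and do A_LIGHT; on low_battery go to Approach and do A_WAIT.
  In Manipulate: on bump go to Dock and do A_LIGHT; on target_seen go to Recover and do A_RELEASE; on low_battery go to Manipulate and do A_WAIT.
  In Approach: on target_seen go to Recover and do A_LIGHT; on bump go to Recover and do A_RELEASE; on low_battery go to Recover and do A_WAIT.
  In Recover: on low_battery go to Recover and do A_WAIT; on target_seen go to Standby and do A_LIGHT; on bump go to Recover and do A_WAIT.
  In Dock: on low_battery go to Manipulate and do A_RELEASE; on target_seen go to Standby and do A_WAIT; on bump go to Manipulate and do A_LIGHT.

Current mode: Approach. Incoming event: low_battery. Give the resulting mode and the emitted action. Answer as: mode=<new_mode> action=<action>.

mode=Recover action=A_WAIT

current mode = Approach; filter table to that mode:
  (Approach, target_seen) → (Recover, A_LIGHT)
  (Approach, bump) → (Recover, A_RELEASE)
  (Approach, low_battery) → (Recover, A_WAIT)  ← event matches
event = low_battery selects (Recover, A_WAIT)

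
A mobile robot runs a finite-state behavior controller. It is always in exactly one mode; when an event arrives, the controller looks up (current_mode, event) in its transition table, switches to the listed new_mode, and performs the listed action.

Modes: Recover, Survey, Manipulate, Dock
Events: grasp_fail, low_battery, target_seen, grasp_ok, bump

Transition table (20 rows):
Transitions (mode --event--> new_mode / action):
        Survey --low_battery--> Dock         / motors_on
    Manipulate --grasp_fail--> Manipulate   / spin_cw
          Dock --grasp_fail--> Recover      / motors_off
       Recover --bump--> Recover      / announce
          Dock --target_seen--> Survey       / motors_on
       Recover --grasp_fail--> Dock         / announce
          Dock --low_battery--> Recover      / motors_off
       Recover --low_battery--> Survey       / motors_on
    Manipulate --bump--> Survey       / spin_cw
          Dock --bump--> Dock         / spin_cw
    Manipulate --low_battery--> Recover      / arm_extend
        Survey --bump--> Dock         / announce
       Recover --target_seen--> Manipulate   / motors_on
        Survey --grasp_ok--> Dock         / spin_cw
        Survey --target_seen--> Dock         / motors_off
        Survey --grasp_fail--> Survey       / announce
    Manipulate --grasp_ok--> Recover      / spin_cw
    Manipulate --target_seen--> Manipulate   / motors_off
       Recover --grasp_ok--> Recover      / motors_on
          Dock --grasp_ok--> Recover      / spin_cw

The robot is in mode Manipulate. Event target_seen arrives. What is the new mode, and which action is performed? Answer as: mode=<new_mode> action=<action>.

mode=Manipulate action=motors_off

current mode = Manipulate; filter table to that mode:
  (Manipulate, grasp_fail) → (Manipulate, spin_cw)
  (Manipulate, bump) → (Survey, spin_cw)
  (Manipulate, low_battery) → (Recover, arm_extend)
  (Manipulate, grasp_ok) → (Recover, spin_cw)
  (Manipulate, target_seen) → (Manipulate, motors_off)  ← event matches
event = target_seen selects (Manipulate, motors_off)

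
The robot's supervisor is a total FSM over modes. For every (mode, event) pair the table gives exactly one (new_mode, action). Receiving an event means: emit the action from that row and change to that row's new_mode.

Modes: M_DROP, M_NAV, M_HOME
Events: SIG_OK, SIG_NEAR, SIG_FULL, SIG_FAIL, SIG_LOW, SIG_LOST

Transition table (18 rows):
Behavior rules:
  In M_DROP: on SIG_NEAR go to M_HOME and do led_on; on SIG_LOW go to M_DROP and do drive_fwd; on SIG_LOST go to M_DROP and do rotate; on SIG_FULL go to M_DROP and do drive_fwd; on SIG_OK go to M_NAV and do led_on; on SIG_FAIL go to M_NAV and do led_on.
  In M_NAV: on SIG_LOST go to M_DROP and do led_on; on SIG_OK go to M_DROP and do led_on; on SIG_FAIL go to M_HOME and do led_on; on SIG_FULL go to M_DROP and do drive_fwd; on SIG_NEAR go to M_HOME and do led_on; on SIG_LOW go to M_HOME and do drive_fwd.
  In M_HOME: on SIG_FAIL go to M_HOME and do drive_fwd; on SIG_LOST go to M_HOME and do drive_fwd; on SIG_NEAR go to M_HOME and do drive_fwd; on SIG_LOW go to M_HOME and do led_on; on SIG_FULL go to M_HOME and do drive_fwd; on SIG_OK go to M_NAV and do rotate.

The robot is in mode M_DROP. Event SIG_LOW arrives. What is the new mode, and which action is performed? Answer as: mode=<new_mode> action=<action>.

mode=M_DROP action=drive_fwd

current mode = M_DROP; filter table to that mode:
  (M_DROP, SIG_NEAR) → (M_HOME, led_on)
  (M_DROP, SIG_LOW) → (M_DROP, drive_fwd)  ← event matches
  (M_DROP, SIG_LOST) → (M_DROP, rotate)
  (M_DROP, SIG_FULL) → (M_DROP, drive_fwd)
  (M_DROP, SIG_OK) → (M_NAV, led_on)
  (M_DROP, SIG_FAIL) → (M_NAV, led_on)
event = SIG_LOW selects (M_DROP, drive_fwd)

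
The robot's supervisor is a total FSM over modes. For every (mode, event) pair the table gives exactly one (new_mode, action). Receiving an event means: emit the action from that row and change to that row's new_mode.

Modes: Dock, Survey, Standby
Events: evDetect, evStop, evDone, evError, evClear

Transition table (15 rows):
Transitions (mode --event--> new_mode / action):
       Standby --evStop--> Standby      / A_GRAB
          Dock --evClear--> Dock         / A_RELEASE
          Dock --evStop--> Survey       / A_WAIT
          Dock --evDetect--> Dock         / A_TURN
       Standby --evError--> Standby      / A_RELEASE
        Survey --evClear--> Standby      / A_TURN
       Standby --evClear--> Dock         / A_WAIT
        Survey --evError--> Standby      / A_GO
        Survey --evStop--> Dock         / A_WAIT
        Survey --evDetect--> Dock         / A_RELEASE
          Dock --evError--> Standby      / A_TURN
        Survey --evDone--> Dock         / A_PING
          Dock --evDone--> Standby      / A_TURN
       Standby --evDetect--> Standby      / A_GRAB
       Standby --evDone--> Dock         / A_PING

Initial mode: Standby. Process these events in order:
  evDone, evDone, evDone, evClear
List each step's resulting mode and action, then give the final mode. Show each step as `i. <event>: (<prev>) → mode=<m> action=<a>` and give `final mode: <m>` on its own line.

1. evDone: (Standby) → mode=Dock action=A_PING
2. evDone: (Dock) → mode=Standby action=A_TURN
3. evDone: (Standby) → mode=Dock action=A_PING
4. evClear: (Dock) → mode=Dock action=A_RELEASE

final mode: Dock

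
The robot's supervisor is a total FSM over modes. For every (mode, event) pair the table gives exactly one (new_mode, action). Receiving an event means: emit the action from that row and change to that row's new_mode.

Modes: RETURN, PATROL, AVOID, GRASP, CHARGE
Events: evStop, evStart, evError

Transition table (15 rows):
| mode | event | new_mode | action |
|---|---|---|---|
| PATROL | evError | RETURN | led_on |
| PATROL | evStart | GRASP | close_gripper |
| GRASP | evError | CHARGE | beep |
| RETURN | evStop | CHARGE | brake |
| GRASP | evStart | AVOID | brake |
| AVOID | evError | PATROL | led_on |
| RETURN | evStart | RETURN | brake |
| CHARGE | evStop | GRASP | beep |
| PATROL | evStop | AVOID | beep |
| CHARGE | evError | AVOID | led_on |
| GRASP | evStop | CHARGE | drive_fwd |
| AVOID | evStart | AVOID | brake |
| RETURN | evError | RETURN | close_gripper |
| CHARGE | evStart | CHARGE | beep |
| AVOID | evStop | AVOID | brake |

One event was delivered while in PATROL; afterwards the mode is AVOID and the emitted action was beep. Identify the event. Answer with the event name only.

try evStop: (PATROL, evStop) → (AVOID, beep)  ← matches
try evStart: (PATROL, evStart) → (GRASP, close_gripper)
try evError: (PATROL, evError) → (RETURN, led_on)

evStop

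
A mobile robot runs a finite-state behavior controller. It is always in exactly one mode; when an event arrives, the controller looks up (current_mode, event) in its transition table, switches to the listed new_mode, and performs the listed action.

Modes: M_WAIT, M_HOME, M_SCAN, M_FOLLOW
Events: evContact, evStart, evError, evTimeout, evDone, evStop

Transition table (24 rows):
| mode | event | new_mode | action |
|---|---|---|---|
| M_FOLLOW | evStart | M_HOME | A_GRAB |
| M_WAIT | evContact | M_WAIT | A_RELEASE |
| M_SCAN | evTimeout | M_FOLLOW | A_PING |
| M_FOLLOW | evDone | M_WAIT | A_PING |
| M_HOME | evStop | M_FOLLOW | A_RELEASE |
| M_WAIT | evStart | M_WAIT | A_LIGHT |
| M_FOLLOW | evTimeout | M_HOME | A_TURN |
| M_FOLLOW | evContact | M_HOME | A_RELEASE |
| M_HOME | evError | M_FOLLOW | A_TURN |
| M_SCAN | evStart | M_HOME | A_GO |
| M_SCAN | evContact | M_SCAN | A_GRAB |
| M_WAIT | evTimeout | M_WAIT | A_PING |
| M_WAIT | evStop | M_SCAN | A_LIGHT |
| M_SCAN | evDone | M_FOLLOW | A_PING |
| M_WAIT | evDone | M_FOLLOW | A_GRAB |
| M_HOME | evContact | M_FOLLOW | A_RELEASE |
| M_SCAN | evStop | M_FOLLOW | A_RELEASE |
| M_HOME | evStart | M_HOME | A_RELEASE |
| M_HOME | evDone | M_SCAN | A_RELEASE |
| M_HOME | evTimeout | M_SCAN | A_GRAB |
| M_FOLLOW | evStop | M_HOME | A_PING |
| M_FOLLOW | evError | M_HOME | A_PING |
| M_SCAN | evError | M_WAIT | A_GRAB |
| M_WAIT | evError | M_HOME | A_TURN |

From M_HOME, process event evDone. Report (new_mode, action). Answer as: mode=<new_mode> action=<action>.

current mode = M_HOME; filter table to that mode:
  (M_HOME, evStop) → (M_FOLLOW, A_RELEASE)
  (M_HOME, evError) → (M_FOLLOW, A_TURN)
  (M_HOME, evContact) → (M_FOLLOW, A_RELEASE)
  (M_HOME, evStart) → (M_HOME, A_RELEASE)
  (M_HOME, evDone) → (M_SCAN, A_RELEASE)  ← event matches
  (M_HOME, evTimeout) → (M_SCAN, A_GRAB)
event = evDone selects (M_SCAN, A_RELEASE)

mode=M_SCAN action=A_RELEASE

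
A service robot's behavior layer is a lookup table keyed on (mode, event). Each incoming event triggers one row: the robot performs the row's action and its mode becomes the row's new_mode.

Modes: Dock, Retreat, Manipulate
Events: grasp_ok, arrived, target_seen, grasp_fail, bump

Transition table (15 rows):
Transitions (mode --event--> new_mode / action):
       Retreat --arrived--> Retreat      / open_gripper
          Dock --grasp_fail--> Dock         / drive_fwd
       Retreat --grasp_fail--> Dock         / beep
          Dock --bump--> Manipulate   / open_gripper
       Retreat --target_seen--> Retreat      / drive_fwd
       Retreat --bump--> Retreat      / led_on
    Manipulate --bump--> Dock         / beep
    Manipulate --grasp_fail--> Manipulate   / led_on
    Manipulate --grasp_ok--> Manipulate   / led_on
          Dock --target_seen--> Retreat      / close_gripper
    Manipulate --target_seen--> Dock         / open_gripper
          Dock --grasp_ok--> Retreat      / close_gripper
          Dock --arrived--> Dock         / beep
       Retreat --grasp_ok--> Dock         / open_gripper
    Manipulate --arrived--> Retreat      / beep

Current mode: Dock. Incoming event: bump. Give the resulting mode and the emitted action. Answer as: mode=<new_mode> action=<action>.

mode=Manipulate action=open_gripper

current mode = Dock; filter table to that mode:
  (Dock, grasp_fail) → (Dock, drive_fwd)
  (Dock, bump) → (Manipulate, open_gripper)  ← event matches
  (Dock, target_seen) → (Retreat, close_gripper)
  (Dock, grasp_ok) → (Retreat, close_gripper)
  (Dock, arrived) → (Dock, beep)
event = bump selects (Manipulate, open_gripper)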